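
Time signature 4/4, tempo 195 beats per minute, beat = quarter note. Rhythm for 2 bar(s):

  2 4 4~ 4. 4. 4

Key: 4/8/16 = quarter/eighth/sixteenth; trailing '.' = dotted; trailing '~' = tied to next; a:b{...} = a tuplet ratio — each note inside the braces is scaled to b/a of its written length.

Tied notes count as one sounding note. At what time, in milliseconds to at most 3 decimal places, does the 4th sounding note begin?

1. 0.0ms @ 0 + 615.385ms (2)
2. 615.385ms @ 2 + 307.692ms (1)
3. 923.077ms @ 3 + 769.231ms (5/2)
4. 1692.308ms @ 11/2 + 461.538ms (3/2)
5. 2153.846ms @ 7 + 307.692ms (1)

note 4 onset = 11/2b = 1692.308ms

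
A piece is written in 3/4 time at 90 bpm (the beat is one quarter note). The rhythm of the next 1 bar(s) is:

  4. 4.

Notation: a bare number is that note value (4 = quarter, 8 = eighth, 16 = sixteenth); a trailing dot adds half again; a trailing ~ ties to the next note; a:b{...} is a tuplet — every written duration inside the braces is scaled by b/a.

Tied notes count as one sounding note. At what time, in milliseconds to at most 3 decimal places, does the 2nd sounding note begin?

note 2 onset = 3/2b = 1000.0ms

1. 0.0ms @ 0 + 1000.0ms (3/2)
2. 1000.0ms @ 3/2 + 1000.0ms (3/2)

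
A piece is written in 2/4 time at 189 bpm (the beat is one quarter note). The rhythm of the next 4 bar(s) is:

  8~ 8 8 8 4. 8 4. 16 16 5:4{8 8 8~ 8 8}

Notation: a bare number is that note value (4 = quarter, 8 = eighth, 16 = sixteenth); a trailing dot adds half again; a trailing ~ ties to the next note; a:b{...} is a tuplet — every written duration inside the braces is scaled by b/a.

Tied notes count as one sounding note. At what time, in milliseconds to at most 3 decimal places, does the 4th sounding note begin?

1. 0.0ms @ 0 + 317.46ms (1)
2. 317.46ms @ 1 + 158.73ms (1/2)
3. 476.19ms @ 3/2 + 158.73ms (1/2)
4. 634.921ms @ 2 + 476.19ms (3/2)
5. 1111.111ms @ 7/2 + 158.73ms (1/2)
6. 1269.841ms @ 4 + 476.19ms (3/2)
7. 1746.032ms @ 11/2 + 79.365ms (1/4)
8. 1825.397ms @ 23/4 + 79.365ms (1/4)
9. 1904.762ms @ 6 + 126.984ms (2/5)
10. 2031.746ms @ 32/5 + 126.984ms (2/5)
11. 2158.73ms @ 34/5 + 253.968ms (4/5)
12. 2412.698ms @ 38/5 + 126.984ms (2/5)

note 4 onset = 2b = 634.921ms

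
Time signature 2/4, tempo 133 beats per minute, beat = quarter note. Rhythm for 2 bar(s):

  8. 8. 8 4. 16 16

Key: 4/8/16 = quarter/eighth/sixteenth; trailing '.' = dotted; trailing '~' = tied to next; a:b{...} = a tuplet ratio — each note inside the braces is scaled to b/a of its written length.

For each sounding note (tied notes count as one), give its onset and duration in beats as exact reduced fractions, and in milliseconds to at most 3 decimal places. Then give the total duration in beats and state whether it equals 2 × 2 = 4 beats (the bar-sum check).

1) 0.0ms=0b +338.346ms=3/4b
2) 338.346ms=3/4b +338.346ms=3/4b
3) 676.692ms=3/2b +225.564ms=1/2b
4) 902.256ms=2b +676.692ms=3/2b
5) 1578.947ms=7/2b +112.782ms=1/4b
6) 1691.729ms=15/4b +112.782ms=1/4b
Σ=4b of 4 (133bpm 2/4) — PASS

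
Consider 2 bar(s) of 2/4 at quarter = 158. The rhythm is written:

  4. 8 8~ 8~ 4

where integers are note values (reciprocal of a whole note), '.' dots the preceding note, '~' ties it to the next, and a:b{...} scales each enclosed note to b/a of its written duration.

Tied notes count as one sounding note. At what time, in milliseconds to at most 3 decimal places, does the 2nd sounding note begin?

note 2 onset = 3/2b = 569.62ms

1. 0.0ms @ 0 + 569.62ms (3/2)
2. 569.62ms @ 3/2 + 189.873ms (1/2)
3. 759.494ms @ 2 + 759.494ms (2)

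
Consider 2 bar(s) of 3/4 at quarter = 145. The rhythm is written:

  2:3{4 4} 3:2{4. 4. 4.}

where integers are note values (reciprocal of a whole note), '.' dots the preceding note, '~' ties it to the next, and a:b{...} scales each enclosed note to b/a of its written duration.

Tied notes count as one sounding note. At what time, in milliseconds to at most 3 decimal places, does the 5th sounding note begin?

1. 0.0ms @ 0 + 620.69ms (3/2)
2. 620.69ms @ 3/2 + 620.69ms (3/2)
3. 1241.379ms @ 3 + 413.793ms (1)
4. 1655.172ms @ 4 + 413.793ms (1)
5. 2068.966ms @ 5 + 413.793ms (1)

note 5 onset = 5b = 2068.966ms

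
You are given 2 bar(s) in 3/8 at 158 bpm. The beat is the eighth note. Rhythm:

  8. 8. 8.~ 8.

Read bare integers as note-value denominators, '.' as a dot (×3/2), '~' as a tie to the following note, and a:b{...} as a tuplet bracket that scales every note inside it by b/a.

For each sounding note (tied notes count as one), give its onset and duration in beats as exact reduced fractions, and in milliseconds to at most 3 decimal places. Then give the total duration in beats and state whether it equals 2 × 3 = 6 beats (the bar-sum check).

1) 0.0ms=0b +569.62ms=3/2b
2) 569.62ms=3/2b +569.62ms=3/2b
3) 1139.241ms=3b +1139.241ms=3b
Σ=6b of 6 (158bpm 3/8) — PASS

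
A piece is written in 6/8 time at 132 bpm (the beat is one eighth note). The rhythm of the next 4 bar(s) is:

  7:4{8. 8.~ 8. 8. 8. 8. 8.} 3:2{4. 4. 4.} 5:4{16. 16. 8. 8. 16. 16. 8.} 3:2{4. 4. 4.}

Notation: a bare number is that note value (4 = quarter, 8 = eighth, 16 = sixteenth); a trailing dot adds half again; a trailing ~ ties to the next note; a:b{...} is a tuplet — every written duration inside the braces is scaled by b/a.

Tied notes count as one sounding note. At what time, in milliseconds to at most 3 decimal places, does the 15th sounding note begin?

note 15 onset = 81/5b = 7363.636ms

1. 0.0ms @ 0 + 389.61ms (6/7)
2. 389.61ms @ 6/7 + 779.221ms (12/7)
3. 1168.831ms @ 18/7 + 389.61ms (6/7)
4. 1558.442ms @ 24/7 + 389.61ms (6/7)
5. 1948.052ms @ 30/7 + 389.61ms (6/7)
6. 2337.662ms @ 36/7 + 389.61ms (6/7)
7. 2727.273ms @ 6 + 909.091ms (2)
8. 3636.364ms @ 8 + 909.091ms (2)
9. 4545.455ms @ 10 + 909.091ms (2)
10. 5454.545ms @ 12 + 272.727ms (3/5)
11. 5727.273ms @ 63/5 + 272.727ms (3/5)
12. 6000.0ms @ 66/5 + 545.455ms (6/5)
13. 6545.455ms @ 72/5 + 545.455ms (6/5)
14. 7090.909ms @ 78/5 + 272.727ms (3/5)
15. 7363.636ms @ 81/5 + 272.727ms (3/5)
16. 7636.364ms @ 84/5 + 545.455ms (6/5)
17. 8181.818ms @ 18 + 909.091ms (2)
18. 9090.909ms @ 20 + 909.091ms (2)
19. 10000.0ms @ 22 + 909.091ms (2)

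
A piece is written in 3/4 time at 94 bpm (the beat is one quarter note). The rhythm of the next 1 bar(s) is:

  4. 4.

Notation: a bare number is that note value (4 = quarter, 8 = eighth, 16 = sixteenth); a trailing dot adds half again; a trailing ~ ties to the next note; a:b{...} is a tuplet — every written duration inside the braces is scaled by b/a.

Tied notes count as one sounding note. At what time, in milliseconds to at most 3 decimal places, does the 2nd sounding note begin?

1. 0.0ms @ 0 + 957.447ms (3/2)
2. 957.447ms @ 3/2 + 957.447ms (3/2)

note 2 onset = 3/2b = 957.447ms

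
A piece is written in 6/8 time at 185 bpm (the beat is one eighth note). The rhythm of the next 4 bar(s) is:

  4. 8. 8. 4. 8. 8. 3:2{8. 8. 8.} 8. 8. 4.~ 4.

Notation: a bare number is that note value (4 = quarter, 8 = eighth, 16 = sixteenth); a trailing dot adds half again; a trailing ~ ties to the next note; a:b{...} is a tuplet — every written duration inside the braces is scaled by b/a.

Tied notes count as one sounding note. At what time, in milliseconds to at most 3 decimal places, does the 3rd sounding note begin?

1. 0.0ms @ 0 + 972.973ms (3)
2. 972.973ms @ 3 + 486.486ms (3/2)
3. 1459.459ms @ 9/2 + 486.486ms (3/2)
4. 1945.946ms @ 6 + 972.973ms (3)
5. 2918.919ms @ 9 + 486.486ms (3/2)
6. 3405.405ms @ 21/2 + 486.486ms (3/2)
7. 3891.892ms @ 12 + 324.324ms (1)
8. 4216.216ms @ 13 + 324.324ms (1)
9. 4540.541ms @ 14 + 324.324ms (1)
10. 4864.865ms @ 15 + 486.486ms (3/2)
11. 5351.351ms @ 33/2 + 486.486ms (3/2)
12. 5837.838ms @ 18 + 1945.946ms (6)

note 3 onset = 9/2b = 1459.459ms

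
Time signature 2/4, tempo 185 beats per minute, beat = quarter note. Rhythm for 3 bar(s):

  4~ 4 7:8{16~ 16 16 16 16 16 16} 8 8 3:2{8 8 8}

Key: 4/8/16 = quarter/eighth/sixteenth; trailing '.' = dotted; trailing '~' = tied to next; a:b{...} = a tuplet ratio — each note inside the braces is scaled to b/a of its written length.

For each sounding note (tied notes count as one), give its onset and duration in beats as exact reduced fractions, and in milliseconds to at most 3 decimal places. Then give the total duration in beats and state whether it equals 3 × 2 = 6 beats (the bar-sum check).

1) 0.0ms=0b +648.649ms=2b
2) 648.649ms=2b +185.328ms=4/7b
3) 833.977ms=18/7b +92.664ms=2/7b
4) 926.641ms=20/7b +92.664ms=2/7b
5) 1019.305ms=22/7b +92.664ms=2/7b
6) 1111.969ms=24/7b +92.664ms=2/7b
7) 1204.633ms=26/7b +92.664ms=2/7b
8) 1297.297ms=4b +162.162ms=1/2b
9) 1459.459ms=9/2b +162.162ms=1/2b
10) 1621.622ms=5b +108.108ms=1/3b
11) 1729.73ms=16/3b +108.108ms=1/3b
12) 1837.838ms=17/3b +108.108ms=1/3b
Σ=6b of 6 (185bpm 2/4) — PASS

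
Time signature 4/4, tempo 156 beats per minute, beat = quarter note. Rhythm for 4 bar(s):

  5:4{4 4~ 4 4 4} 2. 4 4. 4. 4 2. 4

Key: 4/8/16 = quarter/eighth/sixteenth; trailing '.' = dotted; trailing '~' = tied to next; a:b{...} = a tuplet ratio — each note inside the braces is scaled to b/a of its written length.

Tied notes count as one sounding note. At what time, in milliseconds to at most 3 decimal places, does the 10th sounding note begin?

note 10 onset = 12b = 4615.385ms

1. 0.0ms @ 0 + 307.692ms (4/5)
2. 307.692ms @ 4/5 + 615.385ms (8/5)
3. 923.077ms @ 12/5 + 307.692ms (4/5)
4. 1230.769ms @ 16/5 + 307.692ms (4/5)
5. 1538.462ms @ 4 + 1153.846ms (3)
6. 2692.308ms @ 7 + 384.615ms (1)
7. 3076.923ms @ 8 + 576.923ms (3/2)
8. 3653.846ms @ 19/2 + 576.923ms (3/2)
9. 4230.769ms @ 11 + 384.615ms (1)
10. 4615.385ms @ 12 + 1153.846ms (3)
11. 5769.231ms @ 15 + 384.615ms (1)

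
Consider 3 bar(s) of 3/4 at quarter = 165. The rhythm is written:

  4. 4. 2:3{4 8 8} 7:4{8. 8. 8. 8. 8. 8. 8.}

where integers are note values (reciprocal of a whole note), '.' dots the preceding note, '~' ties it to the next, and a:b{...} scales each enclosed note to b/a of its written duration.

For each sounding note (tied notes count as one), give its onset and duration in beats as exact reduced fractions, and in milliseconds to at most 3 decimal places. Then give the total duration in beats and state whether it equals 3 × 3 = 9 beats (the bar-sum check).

1) 0.0ms=0b +545.455ms=3/2b
2) 545.455ms=3/2b +545.455ms=3/2b
3) 1090.909ms=3b +545.455ms=3/2b
4) 1636.364ms=9/2b +272.727ms=3/4b
5) 1909.091ms=21/4b +272.727ms=3/4b
6) 2181.818ms=6b +155.844ms=3/7b
7) 2337.662ms=45/7b +155.844ms=3/7b
8) 2493.506ms=48/7b +155.844ms=3/7b
9) 2649.351ms=51/7b +155.844ms=3/7b
10) 2805.195ms=54/7b +155.844ms=3/7b
11) 2961.039ms=57/7b +155.844ms=3/7b
12) 3116.883ms=60/7b +155.844ms=3/7b
Σ=9b of 9 (165bpm 3/4) — PASS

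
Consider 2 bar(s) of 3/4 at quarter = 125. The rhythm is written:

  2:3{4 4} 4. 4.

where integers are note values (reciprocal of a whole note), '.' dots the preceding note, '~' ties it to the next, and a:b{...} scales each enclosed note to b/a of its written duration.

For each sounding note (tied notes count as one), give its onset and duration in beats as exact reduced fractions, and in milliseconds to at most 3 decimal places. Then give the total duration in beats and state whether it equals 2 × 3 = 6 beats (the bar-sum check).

1) 0.0ms=0b +720.0ms=3/2b
2) 720.0ms=3/2b +720.0ms=3/2b
3) 1440.0ms=3b +720.0ms=3/2b
4) 2160.0ms=9/2b +720.0ms=3/2b
Σ=6b of 6 (125bpm 3/4) — PASS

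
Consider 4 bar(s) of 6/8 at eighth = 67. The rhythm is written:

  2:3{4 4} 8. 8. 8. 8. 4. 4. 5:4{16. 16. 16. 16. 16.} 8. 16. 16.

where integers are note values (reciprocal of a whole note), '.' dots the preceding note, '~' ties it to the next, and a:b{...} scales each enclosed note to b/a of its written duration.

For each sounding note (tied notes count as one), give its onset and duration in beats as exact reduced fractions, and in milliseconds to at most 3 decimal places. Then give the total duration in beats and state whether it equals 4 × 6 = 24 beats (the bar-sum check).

1) 0.0ms=0b +2686.567ms=3b
2) 2686.567ms=3b +2686.567ms=3b
3) 5373.134ms=6b +1343.284ms=3/2b
4) 6716.418ms=15/2b +1343.284ms=3/2b
5) 8059.701ms=9b +1343.284ms=3/2b
6) 9402.985ms=21/2b +1343.284ms=3/2b
7) 10746.269ms=12b +2686.567ms=3b
8) 13432.836ms=15b +2686.567ms=3b
9) 16119.403ms=18b +537.313ms=3/5b
10) 16656.716ms=93/5b +537.313ms=3/5b
11) 17194.03ms=96/5b +537.313ms=3/5b
12) 17731.343ms=99/5b +537.313ms=3/5b
13) 18268.657ms=102/5b +537.313ms=3/5b
14) 18805.97ms=21b +1343.284ms=3/2b
15) 20149.254ms=45/2b +671.642ms=3/4b
16) 20820.896ms=93/4b +671.642ms=3/4b
Σ=24b of 24 (67bpm 6/8) — PASS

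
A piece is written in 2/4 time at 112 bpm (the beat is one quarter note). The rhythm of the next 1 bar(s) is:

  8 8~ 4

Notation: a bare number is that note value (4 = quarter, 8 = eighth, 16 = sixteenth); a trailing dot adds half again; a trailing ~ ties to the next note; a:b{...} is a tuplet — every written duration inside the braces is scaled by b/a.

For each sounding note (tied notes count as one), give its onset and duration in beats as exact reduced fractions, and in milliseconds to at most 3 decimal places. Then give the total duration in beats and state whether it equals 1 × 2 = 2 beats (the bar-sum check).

1) 0.0ms=0b +267.857ms=1/2b
2) 267.857ms=1/2b +803.571ms=3/2b
Σ=2b of 2 (112bpm 2/4) — PASS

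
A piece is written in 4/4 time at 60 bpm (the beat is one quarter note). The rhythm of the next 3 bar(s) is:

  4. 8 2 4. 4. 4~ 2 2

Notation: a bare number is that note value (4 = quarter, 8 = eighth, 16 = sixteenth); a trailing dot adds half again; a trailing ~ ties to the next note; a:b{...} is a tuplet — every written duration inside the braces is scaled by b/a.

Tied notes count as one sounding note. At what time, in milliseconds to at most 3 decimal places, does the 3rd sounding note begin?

1. 0.0ms @ 0 + 1500.0ms (3/2)
2. 1500.0ms @ 3/2 + 500.0ms (1/2)
3. 2000.0ms @ 2 + 2000.0ms (2)
4. 4000.0ms @ 4 + 1500.0ms (3/2)
5. 5500.0ms @ 11/2 + 1500.0ms (3/2)
6. 7000.0ms @ 7 + 3000.0ms (3)
7. 10000.0ms @ 10 + 2000.0ms (2)

note 3 onset = 2b = 2000.0ms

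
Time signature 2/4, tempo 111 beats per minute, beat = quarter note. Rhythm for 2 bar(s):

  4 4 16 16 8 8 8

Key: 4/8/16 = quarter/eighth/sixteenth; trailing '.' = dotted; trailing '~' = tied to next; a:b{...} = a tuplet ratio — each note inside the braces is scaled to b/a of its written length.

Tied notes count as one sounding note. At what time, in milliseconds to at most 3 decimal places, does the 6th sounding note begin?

note 6 onset = 3b = 1621.622ms

1. 0.0ms @ 0 + 540.541ms (1)
2. 540.541ms @ 1 + 540.541ms (1)
3. 1081.081ms @ 2 + 135.135ms (1/4)
4. 1216.216ms @ 9/4 + 135.135ms (1/4)
5. 1351.351ms @ 5/2 + 270.27ms (1/2)
6. 1621.622ms @ 3 + 270.27ms (1/2)
7. 1891.892ms @ 7/2 + 270.27ms (1/2)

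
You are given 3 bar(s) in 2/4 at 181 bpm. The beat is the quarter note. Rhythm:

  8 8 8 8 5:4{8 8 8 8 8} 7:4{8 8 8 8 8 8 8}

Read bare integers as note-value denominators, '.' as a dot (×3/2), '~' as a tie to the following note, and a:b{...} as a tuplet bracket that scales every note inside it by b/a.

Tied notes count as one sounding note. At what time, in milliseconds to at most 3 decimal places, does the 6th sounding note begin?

1. 0.0ms @ 0 + 165.746ms (1/2)
2. 165.746ms @ 1/2 + 165.746ms (1/2)
3. 331.492ms @ 1 + 165.746ms (1/2)
4. 497.238ms @ 3/2 + 165.746ms (1/2)
5. 662.983ms @ 2 + 132.597ms (2/5)
6. 795.58ms @ 12/5 + 132.597ms (2/5)
7. 928.177ms @ 14/5 + 132.597ms (2/5)
8. 1060.773ms @ 16/5 + 132.597ms (2/5)
9. 1193.37ms @ 18/5 + 132.597ms (2/5)
10. 1325.967ms @ 4 + 94.712ms (2/7)
11. 1420.679ms @ 30/7 + 94.712ms (2/7)
12. 1515.391ms @ 32/7 + 94.712ms (2/7)
13. 1610.103ms @ 34/7 + 94.712ms (2/7)
14. 1704.815ms @ 36/7 + 94.712ms (2/7)
15. 1799.526ms @ 38/7 + 94.712ms (2/7)
16. 1894.238ms @ 40/7 + 94.712ms (2/7)

note 6 onset = 12/5b = 795.58ms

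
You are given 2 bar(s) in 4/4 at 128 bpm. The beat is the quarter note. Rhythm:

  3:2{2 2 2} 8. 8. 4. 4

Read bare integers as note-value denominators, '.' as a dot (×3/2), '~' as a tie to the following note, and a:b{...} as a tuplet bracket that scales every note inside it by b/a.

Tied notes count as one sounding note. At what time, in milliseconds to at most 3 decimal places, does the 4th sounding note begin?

1. 0.0ms @ 0 + 625.0ms (4/3)
2. 625.0ms @ 4/3 + 625.0ms (4/3)
3. 1250.0ms @ 8/3 + 625.0ms (4/3)
4. 1875.0ms @ 4 + 351.562ms (3/4)
5. 2226.562ms @ 19/4 + 351.562ms (3/4)
6. 2578.125ms @ 11/2 + 703.125ms (3/2)
7. 3281.25ms @ 7 + 468.75ms (1)

note 4 onset = 4b = 1875.0ms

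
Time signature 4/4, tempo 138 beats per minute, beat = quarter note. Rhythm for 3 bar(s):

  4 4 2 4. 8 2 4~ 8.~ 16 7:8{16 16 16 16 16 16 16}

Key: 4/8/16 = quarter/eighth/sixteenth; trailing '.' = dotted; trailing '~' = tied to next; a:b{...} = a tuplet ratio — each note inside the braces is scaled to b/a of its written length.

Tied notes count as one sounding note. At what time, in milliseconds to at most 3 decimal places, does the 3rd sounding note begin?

note 3 onset = 2b = 869.565ms

1. 0.0ms @ 0 + 434.783ms (1)
2. 434.783ms @ 1 + 434.783ms (1)
3. 869.565ms @ 2 + 869.565ms (2)
4. 1739.13ms @ 4 + 652.174ms (3/2)
5. 2391.304ms @ 11/2 + 217.391ms (1/2)
6. 2608.696ms @ 6 + 869.565ms (2)
7. 3478.261ms @ 8 + 869.565ms (2)
8. 4347.826ms @ 10 + 124.224ms (2/7)
9. 4472.05ms @ 72/7 + 124.224ms (2/7)
10. 4596.273ms @ 74/7 + 124.224ms (2/7)
11. 4720.497ms @ 76/7 + 124.224ms (2/7)
12. 4844.72ms @ 78/7 + 124.224ms (2/7)
13. 4968.944ms @ 80/7 + 124.224ms (2/7)
14. 5093.168ms @ 82/7 + 124.224ms (2/7)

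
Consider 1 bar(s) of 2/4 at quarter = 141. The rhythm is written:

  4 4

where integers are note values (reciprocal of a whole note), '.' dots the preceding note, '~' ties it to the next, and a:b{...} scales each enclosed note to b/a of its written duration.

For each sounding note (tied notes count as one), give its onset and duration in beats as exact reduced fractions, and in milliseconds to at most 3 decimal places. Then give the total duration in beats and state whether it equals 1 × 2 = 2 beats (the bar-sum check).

1) 0.0ms=0b +425.532ms=1b
2) 425.532ms=1b +425.532ms=1b
Σ=2b of 2 (141bpm 2/4) — PASS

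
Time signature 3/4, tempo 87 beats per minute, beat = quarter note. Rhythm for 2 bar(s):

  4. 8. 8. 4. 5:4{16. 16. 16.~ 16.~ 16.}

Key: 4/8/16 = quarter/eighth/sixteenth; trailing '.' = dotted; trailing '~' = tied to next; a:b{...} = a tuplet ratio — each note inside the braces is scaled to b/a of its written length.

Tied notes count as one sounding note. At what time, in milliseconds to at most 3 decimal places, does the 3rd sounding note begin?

note 3 onset = 9/4b = 1551.724ms

1. 0.0ms @ 0 + 1034.483ms (3/2)
2. 1034.483ms @ 3/2 + 517.241ms (3/4)
3. 1551.724ms @ 9/4 + 517.241ms (3/4)
4. 2068.966ms @ 3 + 1034.483ms (3/2)
5. 3103.448ms @ 9/2 + 206.897ms (3/10)
6. 3310.345ms @ 24/5 + 206.897ms (3/10)
7. 3517.241ms @ 51/10 + 620.69ms (9/10)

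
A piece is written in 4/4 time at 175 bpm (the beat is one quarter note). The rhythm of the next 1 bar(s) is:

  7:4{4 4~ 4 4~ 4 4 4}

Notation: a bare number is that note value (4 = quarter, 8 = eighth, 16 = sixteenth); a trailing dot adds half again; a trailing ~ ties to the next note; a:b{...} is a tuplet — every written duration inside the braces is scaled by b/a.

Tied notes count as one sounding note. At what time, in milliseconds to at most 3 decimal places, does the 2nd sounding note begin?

note 2 onset = 4/7b = 195.918ms

1. 0.0ms @ 0 + 195.918ms (4/7)
2. 195.918ms @ 4/7 + 391.837ms (8/7)
3. 587.755ms @ 12/7 + 391.837ms (8/7)
4. 979.592ms @ 20/7 + 195.918ms (4/7)
5. 1175.51ms @ 24/7 + 195.918ms (4/7)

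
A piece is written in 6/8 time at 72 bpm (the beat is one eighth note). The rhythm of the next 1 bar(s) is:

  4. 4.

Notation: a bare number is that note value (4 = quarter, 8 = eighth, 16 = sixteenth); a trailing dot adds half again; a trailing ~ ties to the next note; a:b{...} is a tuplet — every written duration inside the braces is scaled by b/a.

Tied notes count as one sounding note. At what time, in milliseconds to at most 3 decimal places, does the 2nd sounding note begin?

1. 0.0ms @ 0 + 2500.0ms (3)
2. 2500.0ms @ 3 + 2500.0ms (3)

note 2 onset = 3b = 2500.0ms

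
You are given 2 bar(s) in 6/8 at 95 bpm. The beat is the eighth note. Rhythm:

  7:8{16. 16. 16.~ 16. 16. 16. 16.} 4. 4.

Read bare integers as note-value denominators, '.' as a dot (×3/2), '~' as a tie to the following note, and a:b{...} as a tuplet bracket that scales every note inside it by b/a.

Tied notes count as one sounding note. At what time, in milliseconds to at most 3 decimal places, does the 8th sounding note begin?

1. 0.0ms @ 0 + 541.353ms (6/7)
2. 541.353ms @ 6/7 + 541.353ms (6/7)
3. 1082.707ms @ 12/7 + 1082.707ms (12/7)
4. 2165.414ms @ 24/7 + 541.353ms (6/7)
5. 2706.767ms @ 30/7 + 541.353ms (6/7)
6. 3248.12ms @ 36/7 + 541.353ms (6/7)
7. 3789.474ms @ 6 + 1894.737ms (3)
8. 5684.211ms @ 9 + 1894.737ms (3)

note 8 onset = 9b = 5684.211ms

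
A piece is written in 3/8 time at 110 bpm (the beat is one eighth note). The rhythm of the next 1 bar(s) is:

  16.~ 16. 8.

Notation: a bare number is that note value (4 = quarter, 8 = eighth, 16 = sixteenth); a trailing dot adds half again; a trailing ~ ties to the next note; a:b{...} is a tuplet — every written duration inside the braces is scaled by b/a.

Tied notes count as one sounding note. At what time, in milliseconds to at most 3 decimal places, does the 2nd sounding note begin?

1. 0.0ms @ 0 + 818.182ms (3/2)
2. 818.182ms @ 3/2 + 818.182ms (3/2)

note 2 onset = 3/2b = 818.182ms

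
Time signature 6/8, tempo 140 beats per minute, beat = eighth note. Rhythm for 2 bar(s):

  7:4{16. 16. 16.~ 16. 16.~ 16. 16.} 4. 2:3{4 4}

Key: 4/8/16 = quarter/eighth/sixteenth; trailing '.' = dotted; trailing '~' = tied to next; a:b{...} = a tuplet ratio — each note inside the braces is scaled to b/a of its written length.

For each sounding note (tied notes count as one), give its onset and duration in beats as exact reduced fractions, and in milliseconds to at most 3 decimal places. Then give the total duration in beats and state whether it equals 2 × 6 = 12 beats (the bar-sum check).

1) 0.0ms=0b +183.673ms=3/7b
2) 183.673ms=3/7b +183.673ms=3/7b
3) 367.347ms=6/7b +367.347ms=6/7b
4) 734.694ms=12/7b +367.347ms=6/7b
5) 1102.041ms=18/7b +183.673ms=3/7b
6) 1285.714ms=3b +1285.714ms=3b
7) 2571.429ms=6b +1285.714ms=3b
8) 3857.143ms=9b +1285.714ms=3b
Σ=12b of 12 (140bpm 6/8) — PASS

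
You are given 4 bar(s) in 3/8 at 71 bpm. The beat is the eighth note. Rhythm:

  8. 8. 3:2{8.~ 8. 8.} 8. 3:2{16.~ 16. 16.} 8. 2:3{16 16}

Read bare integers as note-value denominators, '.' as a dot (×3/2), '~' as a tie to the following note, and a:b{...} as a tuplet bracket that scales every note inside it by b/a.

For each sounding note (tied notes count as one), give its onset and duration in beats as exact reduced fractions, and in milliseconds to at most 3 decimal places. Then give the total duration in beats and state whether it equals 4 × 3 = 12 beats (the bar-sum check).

1) 0.0ms=0b +1267.606ms=3/2b
2) 1267.606ms=3/2b +1267.606ms=3/2b
3) 2535.211ms=3b +1690.141ms=2b
4) 4225.352ms=5b +845.07ms=1b
5) 5070.423ms=6b +1267.606ms=3/2b
6) 6338.028ms=15/2b +845.07ms=1b
7) 7183.099ms=17/2b +422.535ms=1/2b
8) 7605.634ms=9b +1267.606ms=3/2b
9) 8873.239ms=21/2b +633.803ms=3/4b
10) 9507.042ms=45/4b +633.803ms=3/4b
Σ=12b of 12 (71bpm 3/8) — PASS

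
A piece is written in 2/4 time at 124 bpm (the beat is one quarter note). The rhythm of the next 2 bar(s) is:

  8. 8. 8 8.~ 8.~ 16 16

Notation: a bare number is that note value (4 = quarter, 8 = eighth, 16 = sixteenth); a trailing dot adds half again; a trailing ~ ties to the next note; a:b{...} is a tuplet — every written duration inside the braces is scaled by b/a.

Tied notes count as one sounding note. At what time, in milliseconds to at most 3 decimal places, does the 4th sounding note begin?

note 4 onset = 2b = 967.742ms

1. 0.0ms @ 0 + 362.903ms (3/4)
2. 362.903ms @ 3/4 + 362.903ms (3/4)
3. 725.806ms @ 3/2 + 241.935ms (1/2)
4. 967.742ms @ 2 + 846.774ms (7/4)
5. 1814.516ms @ 15/4 + 120.968ms (1/4)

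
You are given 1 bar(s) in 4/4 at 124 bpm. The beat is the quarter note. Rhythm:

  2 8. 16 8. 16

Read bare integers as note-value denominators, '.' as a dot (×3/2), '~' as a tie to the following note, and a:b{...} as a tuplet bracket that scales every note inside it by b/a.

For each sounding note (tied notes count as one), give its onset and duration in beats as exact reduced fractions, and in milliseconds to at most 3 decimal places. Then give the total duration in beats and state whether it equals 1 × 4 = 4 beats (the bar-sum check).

1) 0.0ms=0b +967.742ms=2b
2) 967.742ms=2b +362.903ms=3/4b
3) 1330.645ms=11/4b +120.968ms=1/4b
4) 1451.613ms=3b +362.903ms=3/4b
5) 1814.516ms=15/4b +120.968ms=1/4b
Σ=4b of 4 (124bpm 4/4) — PASS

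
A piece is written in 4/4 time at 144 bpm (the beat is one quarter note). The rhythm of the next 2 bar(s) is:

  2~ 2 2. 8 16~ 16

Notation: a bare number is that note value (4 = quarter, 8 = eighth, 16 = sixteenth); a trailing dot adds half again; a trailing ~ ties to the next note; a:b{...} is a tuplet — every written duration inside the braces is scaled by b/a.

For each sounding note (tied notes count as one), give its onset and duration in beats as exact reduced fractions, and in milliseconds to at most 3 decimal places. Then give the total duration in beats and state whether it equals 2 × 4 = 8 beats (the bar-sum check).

1) 0.0ms=0b +1666.667ms=4b
2) 1666.667ms=4b +1250.0ms=3b
3) 2916.667ms=7b +208.333ms=1/2b
4) 3125.0ms=15/2b +208.333ms=1/2b
Σ=8b of 8 (144bpm 4/4) — PASS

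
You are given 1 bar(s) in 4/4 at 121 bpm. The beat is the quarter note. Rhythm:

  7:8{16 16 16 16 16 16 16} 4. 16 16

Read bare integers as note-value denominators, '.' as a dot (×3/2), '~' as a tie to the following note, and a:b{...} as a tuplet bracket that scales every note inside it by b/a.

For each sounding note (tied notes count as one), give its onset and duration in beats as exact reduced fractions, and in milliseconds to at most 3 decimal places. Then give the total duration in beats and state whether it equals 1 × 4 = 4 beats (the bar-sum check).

1) 0.0ms=0b +141.677ms=2/7b
2) 141.677ms=2/7b +141.677ms=2/7b
3) 283.353ms=4/7b +141.677ms=2/7b
4) 425.03ms=6/7b +141.677ms=2/7b
5) 566.706ms=8/7b +141.677ms=2/7b
6) 708.383ms=10/7b +141.677ms=2/7b
7) 850.059ms=12/7b +141.677ms=2/7b
8) 991.736ms=2b +743.802ms=3/2b
9) 1735.537ms=7/2b +123.967ms=1/4b
10) 1859.504ms=15/4b +123.967ms=1/4b
Σ=4b of 4 (121bpm 4/4) — PASS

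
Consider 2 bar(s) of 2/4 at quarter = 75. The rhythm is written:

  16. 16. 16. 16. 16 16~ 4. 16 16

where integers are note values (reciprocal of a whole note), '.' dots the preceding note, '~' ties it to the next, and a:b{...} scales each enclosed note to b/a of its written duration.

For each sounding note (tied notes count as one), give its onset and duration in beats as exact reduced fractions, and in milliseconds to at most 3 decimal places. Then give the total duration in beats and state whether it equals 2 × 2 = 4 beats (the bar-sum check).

1) 0.0ms=0b +300.0ms=3/8b
2) 300.0ms=3/8b +300.0ms=3/8b
3) 600.0ms=3/4b +300.0ms=3/8b
4) 900.0ms=9/8b +300.0ms=3/8b
5) 1200.0ms=3/2b +200.0ms=1/4b
6) 1400.0ms=7/4b +1400.0ms=7/4b
7) 2800.0ms=7/2b +200.0ms=1/4b
8) 3000.0ms=15/4b +200.0ms=1/4b
Σ=4b of 4 (75bpm 2/4) — PASS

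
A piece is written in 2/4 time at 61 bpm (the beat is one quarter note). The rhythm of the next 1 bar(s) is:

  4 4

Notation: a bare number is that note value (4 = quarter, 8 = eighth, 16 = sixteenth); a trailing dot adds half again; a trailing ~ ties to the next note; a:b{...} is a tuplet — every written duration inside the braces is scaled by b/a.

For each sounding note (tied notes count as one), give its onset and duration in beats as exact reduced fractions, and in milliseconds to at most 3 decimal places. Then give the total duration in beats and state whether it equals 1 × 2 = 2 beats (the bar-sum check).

1) 0.0ms=0b +983.607ms=1b
2) 983.607ms=1b +983.607ms=1b
Σ=2b of 2 (61bpm 2/4) — PASS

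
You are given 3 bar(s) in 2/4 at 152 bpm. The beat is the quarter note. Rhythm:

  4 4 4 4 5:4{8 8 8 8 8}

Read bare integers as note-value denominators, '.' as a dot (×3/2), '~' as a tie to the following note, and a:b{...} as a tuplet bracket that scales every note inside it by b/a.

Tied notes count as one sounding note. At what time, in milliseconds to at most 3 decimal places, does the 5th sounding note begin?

note 5 onset = 4b = 1578.947ms

1. 0.0ms @ 0 + 394.737ms (1)
2. 394.737ms @ 1 + 394.737ms (1)
3. 789.474ms @ 2 + 394.737ms (1)
4. 1184.211ms @ 3 + 394.737ms (1)
5. 1578.947ms @ 4 + 157.895ms (2/5)
6. 1736.842ms @ 22/5 + 157.895ms (2/5)
7. 1894.737ms @ 24/5 + 157.895ms (2/5)
8. 2052.632ms @ 26/5 + 157.895ms (2/5)
9. 2210.526ms @ 28/5 + 157.895ms (2/5)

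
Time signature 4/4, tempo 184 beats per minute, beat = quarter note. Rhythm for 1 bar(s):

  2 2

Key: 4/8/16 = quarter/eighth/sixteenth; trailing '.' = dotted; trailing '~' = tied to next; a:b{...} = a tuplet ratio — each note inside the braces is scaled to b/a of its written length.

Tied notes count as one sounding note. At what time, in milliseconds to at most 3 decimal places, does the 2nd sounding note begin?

note 2 onset = 2b = 652.174ms

1. 0.0ms @ 0 + 652.174ms (2)
2. 652.174ms @ 2 + 652.174ms (2)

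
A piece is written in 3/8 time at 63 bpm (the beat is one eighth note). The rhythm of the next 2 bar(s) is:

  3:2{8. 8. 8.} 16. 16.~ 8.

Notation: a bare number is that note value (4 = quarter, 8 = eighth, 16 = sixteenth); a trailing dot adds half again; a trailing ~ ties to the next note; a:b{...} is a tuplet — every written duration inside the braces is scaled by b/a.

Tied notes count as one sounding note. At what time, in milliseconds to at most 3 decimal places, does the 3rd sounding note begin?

note 3 onset = 2b = 1904.762ms

1. 0.0ms @ 0 + 952.381ms (1)
2. 952.381ms @ 1 + 952.381ms (1)
3. 1904.762ms @ 2 + 952.381ms (1)
4. 2857.143ms @ 3 + 714.286ms (3/4)
5. 3571.429ms @ 15/4 + 2142.857ms (9/4)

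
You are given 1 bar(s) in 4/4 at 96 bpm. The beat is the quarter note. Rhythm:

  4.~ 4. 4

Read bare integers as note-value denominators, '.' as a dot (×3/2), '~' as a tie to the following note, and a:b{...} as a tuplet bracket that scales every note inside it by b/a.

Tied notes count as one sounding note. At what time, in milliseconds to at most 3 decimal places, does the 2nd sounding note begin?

note 2 onset = 3b = 1875.0ms

1. 0.0ms @ 0 + 1875.0ms (3)
2. 1875.0ms @ 3 + 625.0ms (1)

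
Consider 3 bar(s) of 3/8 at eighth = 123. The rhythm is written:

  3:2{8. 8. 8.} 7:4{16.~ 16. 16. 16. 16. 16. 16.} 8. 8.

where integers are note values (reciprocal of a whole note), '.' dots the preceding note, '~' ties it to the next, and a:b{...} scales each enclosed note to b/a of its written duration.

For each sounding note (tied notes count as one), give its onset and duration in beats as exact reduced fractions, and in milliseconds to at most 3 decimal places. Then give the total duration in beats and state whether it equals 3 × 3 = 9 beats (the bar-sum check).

1) 0.0ms=0b +487.805ms=1b
2) 487.805ms=1b +487.805ms=1b
3) 975.61ms=2b +487.805ms=1b
4) 1463.415ms=3b +418.118ms=6/7b
5) 1881.533ms=27/7b +209.059ms=3/7b
6) 2090.592ms=30/7b +209.059ms=3/7b
7) 2299.652ms=33/7b +209.059ms=3/7b
8) 2508.711ms=36/7b +209.059ms=3/7b
9) 2717.77ms=39/7b +209.059ms=3/7b
10) 2926.829ms=6b +731.707ms=3/2b
11) 3658.537ms=15/2b +731.707ms=3/2b
Σ=9b of 9 (123bpm 3/8) — PASS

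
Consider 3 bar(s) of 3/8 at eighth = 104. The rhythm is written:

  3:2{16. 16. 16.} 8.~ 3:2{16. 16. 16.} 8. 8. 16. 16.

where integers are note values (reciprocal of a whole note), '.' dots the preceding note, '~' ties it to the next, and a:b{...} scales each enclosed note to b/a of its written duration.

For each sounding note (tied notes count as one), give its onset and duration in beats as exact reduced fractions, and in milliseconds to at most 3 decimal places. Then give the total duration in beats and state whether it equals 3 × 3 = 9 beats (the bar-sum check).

1) 0.0ms=0b +288.462ms=1/2b
2) 288.462ms=1/2b +288.462ms=1/2b
3) 576.923ms=1b +288.462ms=1/2b
4) 865.385ms=3/2b +1153.846ms=2b
5) 2019.231ms=7/2b +288.462ms=1/2b
6) 2307.692ms=4b +288.462ms=1/2b
7) 2596.154ms=9/2b +865.385ms=3/2b
8) 3461.538ms=6b +865.385ms=3/2b
9) 4326.923ms=15/2b +432.692ms=3/4b
10) 4759.615ms=33/4b +432.692ms=3/4b
Σ=9b of 9 (104bpm 3/8) — PASS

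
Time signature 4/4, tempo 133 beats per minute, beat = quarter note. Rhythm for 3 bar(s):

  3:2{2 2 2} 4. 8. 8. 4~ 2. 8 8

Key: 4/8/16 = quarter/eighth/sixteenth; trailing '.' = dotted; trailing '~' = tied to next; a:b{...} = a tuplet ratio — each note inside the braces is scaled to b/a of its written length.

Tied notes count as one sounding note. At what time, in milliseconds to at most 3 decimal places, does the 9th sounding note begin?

note 9 onset = 23/2b = 5187.97ms

1. 0.0ms @ 0 + 601.504ms (4/3)
2. 601.504ms @ 4/3 + 601.504ms (4/3)
3. 1203.008ms @ 8/3 + 601.504ms (4/3)
4. 1804.511ms @ 4 + 676.692ms (3/2)
5. 2481.203ms @ 11/2 + 338.346ms (3/4)
6. 2819.549ms @ 25/4 + 338.346ms (3/4)
7. 3157.895ms @ 7 + 1804.511ms (4)
8. 4962.406ms @ 11 + 225.564ms (1/2)
9. 5187.97ms @ 23/2 + 225.564ms (1/2)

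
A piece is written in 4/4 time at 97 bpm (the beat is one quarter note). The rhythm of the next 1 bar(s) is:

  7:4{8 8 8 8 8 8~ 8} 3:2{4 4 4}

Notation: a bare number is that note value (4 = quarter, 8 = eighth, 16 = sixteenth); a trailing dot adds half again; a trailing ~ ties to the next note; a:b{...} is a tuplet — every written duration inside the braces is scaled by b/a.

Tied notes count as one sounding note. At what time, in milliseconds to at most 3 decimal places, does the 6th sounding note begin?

note 6 onset = 10/7b = 883.652ms

1. 0.0ms @ 0 + 176.73ms (2/7)
2. 176.73ms @ 2/7 + 176.73ms (2/7)
3. 353.461ms @ 4/7 + 176.73ms (2/7)
4. 530.191ms @ 6/7 + 176.73ms (2/7)
5. 706.922ms @ 8/7 + 176.73ms (2/7)
6. 883.652ms @ 10/7 + 353.461ms (4/7)
7. 1237.113ms @ 2 + 412.371ms (2/3)
8. 1649.485ms @ 8/3 + 412.371ms (2/3)
9. 2061.856ms @ 10/3 + 412.371ms (2/3)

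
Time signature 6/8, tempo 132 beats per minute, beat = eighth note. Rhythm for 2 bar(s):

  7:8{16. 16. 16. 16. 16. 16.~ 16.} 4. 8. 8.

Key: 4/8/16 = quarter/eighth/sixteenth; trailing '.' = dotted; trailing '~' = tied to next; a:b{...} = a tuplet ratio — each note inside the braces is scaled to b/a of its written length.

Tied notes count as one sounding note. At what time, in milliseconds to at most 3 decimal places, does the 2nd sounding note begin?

1. 0.0ms @ 0 + 389.61ms (6/7)
2. 389.61ms @ 6/7 + 389.61ms (6/7)
3. 779.221ms @ 12/7 + 389.61ms (6/7)
4. 1168.831ms @ 18/7 + 389.61ms (6/7)
5. 1558.442ms @ 24/7 + 389.61ms (6/7)
6. 1948.052ms @ 30/7 + 779.221ms (12/7)
7. 2727.273ms @ 6 + 1363.636ms (3)
8. 4090.909ms @ 9 + 681.818ms (3/2)
9. 4772.727ms @ 21/2 + 681.818ms (3/2)

note 2 onset = 6/7b = 389.61ms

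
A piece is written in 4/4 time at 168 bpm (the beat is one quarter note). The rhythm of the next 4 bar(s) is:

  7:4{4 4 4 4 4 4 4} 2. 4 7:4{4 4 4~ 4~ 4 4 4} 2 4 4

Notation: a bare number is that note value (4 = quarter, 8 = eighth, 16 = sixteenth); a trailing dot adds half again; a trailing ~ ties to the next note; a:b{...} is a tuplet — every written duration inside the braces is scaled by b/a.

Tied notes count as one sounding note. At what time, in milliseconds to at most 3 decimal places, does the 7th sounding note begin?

1. 0.0ms @ 0 + 204.082ms (4/7)
2. 204.082ms @ 4/7 + 204.082ms (4/7)
3. 408.163ms @ 8/7 + 204.082ms (4/7)
4. 612.245ms @ 12/7 + 204.082ms (4/7)
5. 816.327ms @ 16/7 + 204.082ms (4/7)
6. 1020.408ms @ 20/7 + 204.082ms (4/7)
7. 1224.49ms @ 24/7 + 204.082ms (4/7)
8. 1428.571ms @ 4 + 1071.429ms (3)
9. 2500.0ms @ 7 + 357.143ms (1)
10. 2857.143ms @ 8 + 204.082ms (4/7)
11. 3061.224ms @ 60/7 + 204.082ms (4/7)
12. 3265.306ms @ 64/7 + 612.245ms (12/7)
13. 3877.551ms @ 76/7 + 204.082ms (4/7)
14. 4081.633ms @ 80/7 + 204.082ms (4/7)
15. 4285.714ms @ 12 + 714.286ms (2)
16. 5000.0ms @ 14 + 357.143ms (1)
17. 5357.143ms @ 15 + 357.143ms (1)

note 7 onset = 24/7b = 1224.49ms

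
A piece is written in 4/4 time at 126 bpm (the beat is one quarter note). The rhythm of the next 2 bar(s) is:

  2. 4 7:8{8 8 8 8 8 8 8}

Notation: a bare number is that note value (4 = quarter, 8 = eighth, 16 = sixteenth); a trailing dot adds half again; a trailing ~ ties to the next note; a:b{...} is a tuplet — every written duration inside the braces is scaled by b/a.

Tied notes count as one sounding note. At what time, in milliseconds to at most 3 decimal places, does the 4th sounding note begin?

1. 0.0ms @ 0 + 1428.571ms (3)
2. 1428.571ms @ 3 + 476.19ms (1)
3. 1904.762ms @ 4 + 272.109ms (4/7)
4. 2176.871ms @ 32/7 + 272.109ms (4/7)
5. 2448.98ms @ 36/7 + 272.109ms (4/7)
6. 2721.088ms @ 40/7 + 272.109ms (4/7)
7. 2993.197ms @ 44/7 + 272.109ms (4/7)
8. 3265.306ms @ 48/7 + 272.109ms (4/7)
9. 3537.415ms @ 52/7 + 272.109ms (4/7)

note 4 onset = 32/7b = 2176.871ms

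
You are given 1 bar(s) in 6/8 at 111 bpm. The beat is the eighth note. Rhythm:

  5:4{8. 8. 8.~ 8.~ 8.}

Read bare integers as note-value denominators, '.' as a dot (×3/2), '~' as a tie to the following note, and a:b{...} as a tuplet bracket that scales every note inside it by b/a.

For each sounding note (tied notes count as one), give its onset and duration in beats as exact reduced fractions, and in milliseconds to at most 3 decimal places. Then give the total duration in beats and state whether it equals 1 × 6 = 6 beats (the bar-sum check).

1) 0.0ms=0b +648.649ms=6/5b
2) 648.649ms=6/5b +648.649ms=6/5b
3) 1297.297ms=12/5b +1945.946ms=18/5b
Σ=6b of 6 (111bpm 6/8) — PASS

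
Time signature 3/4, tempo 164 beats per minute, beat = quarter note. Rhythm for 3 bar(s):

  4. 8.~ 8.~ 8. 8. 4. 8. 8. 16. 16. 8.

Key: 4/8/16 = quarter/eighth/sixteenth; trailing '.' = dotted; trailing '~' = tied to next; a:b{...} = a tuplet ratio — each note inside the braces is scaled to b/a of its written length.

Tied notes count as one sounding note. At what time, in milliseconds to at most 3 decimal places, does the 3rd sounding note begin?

1. 0.0ms @ 0 + 548.78ms (3/2)
2. 548.78ms @ 3/2 + 823.171ms (9/4)
3. 1371.951ms @ 15/4 + 274.39ms (3/4)
4. 1646.341ms @ 9/2 + 548.78ms (3/2)
5. 2195.122ms @ 6 + 274.39ms (3/4)
6. 2469.512ms @ 27/4 + 274.39ms (3/4)
7. 2743.902ms @ 15/2 + 137.195ms (3/8)
8. 2881.098ms @ 63/8 + 137.195ms (3/8)
9. 3018.293ms @ 33/4 + 274.39ms (3/4)

note 3 onset = 15/4b = 1371.951ms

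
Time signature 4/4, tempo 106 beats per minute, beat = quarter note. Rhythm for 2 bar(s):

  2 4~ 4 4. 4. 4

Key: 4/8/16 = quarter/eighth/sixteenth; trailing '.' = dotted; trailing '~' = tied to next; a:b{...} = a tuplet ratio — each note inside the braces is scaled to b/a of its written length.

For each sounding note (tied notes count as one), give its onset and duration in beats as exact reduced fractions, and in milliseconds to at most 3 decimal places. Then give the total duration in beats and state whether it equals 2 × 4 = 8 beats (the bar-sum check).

1) 0.0ms=0b +1132.075ms=2b
2) 1132.075ms=2b +1132.075ms=2b
3) 2264.151ms=4b +849.057ms=3/2b
4) 3113.208ms=11/2b +849.057ms=3/2b
5) 3962.264ms=7b +566.038ms=1b
Σ=8b of 8 (106bpm 4/4) — PASS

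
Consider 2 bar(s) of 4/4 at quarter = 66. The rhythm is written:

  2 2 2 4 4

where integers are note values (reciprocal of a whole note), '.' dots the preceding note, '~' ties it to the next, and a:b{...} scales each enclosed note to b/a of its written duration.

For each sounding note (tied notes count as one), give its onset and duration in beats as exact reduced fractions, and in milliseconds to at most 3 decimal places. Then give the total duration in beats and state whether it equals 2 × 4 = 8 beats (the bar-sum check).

1) 0.0ms=0b +1818.182ms=2b
2) 1818.182ms=2b +1818.182ms=2b
3) 3636.364ms=4b +1818.182ms=2b
4) 5454.545ms=6b +909.091ms=1b
5) 6363.636ms=7b +909.091ms=1b
Σ=8b of 8 (66bpm 4/4) — PASS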